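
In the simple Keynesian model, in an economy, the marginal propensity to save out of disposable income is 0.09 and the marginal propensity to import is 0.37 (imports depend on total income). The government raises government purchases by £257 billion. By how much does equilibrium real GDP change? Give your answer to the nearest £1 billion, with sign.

+£559 billion

MPC = 1 − MPS = 1 − 0.09 = 0.91.
Government-spending multiplier = 1/(1 − c + m) = 1/(1 − 0.91 + 0.37) = 1/0.46 ≈ 2.174.
ΔY = k × ΔG = (+£257 billion) / 0.46 ≈ +£559 billion.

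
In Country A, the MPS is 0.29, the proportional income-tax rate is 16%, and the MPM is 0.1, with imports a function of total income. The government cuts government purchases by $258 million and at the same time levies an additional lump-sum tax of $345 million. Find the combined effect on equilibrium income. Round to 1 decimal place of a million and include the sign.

−$998.7 million

MPC = 1 − MPS = 1 − 0.29 = 0.71.
Expenditure multiplier = 1/(1 − c(1−t) + m) = 1/(1 − 0.71×0.84 + 0.1) = 1/0.5036 ≈ 1.986.
ΔG contributes k·ΔG = (−$258 million) / 0.5036 ≈ −$512.3 million.
ΔT of +$345 million changes first-round spending by −c·ΔT = −$244.95 million, contributing k·(−c·ΔT) = (−$244.95 million) / 0.5036 ≈ −$486.4 million.
Net ΔY = k(ΔG − c·ΔT) = (−$502.95 million) / 0.5036 ≈ −$998.7 million.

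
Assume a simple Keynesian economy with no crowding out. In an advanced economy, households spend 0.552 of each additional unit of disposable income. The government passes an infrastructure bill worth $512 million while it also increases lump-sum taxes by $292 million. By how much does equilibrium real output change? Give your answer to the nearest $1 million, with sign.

Expenditure multiplier = 1/(1 − MPC) = 1/(1 − 0.552) = 1/0.448 ≈ 2.232.
ΔG contributes k·ΔG = (+$512 million) / 0.448 ≈ +$1,142.9 million.
ΔT of +$292 million changes first-round spending by −c·ΔT = −$161.184 million, contributing k·(−c·ΔT) = (−$161.184 million) / 0.448 ≈ −$359.8 million.
Net ΔY = k(ΔG − c·ΔT) = (+$350.816 million) / 0.448 ≈ +$783 million.

+$783 million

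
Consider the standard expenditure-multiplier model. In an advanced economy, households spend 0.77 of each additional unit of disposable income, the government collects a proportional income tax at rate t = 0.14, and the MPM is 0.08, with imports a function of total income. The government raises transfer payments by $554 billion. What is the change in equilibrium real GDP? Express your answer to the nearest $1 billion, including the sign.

The transfer change shifts disposable income by +$554 billion, so first-round consumption changes by c·ΔTR = 0.77 × (+$554 billion) = +$426.58 billion.
Expenditure multiplier = 1/(1 − c(1−t) + m) = 1/(1 − 0.77×0.86 + 0.08) = 1/0.4178 ≈ 2.393.
The transfer multiplier is c × k ≈ 1.843, so ΔY = k × (c·ΔTR) = (+$426.58 billion) / 0.4178 ≈ +$1,021 billion.

+$1,021 billion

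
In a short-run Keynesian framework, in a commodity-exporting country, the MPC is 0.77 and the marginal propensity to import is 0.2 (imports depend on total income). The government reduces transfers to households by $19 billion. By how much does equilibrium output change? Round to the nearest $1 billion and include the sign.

−$34 billion

The transfer change shifts disposable income by −$19 billion, so first-round consumption changes by c·ΔTR = 0.77 × (−$19 billion) = −$14.63 billion.
Expenditure multiplier = 1/(1 − c + m) = 1/(1 − 0.77 + 0.2) = 1/0.43 ≈ 2.326.
The transfer multiplier is c × k ≈ 1.791, so ΔY = k × (c·ΔTR) = (−$14.63 billion) / 0.43 ≈ −$34 billion.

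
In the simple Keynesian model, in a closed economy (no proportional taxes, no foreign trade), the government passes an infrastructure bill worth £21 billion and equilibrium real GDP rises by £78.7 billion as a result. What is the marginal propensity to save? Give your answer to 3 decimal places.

Implied spending multiplier k = ΔY/ΔG = 78.7/21 ≈ 3.7476.
Since k = 1/(1 − MPC), MPC = 1 − 1/k = 1 − ΔG/ΔY = 1 − 21/78.7 ≈ 0.733.
MPS = 1 − MPC = 0.267.

0.267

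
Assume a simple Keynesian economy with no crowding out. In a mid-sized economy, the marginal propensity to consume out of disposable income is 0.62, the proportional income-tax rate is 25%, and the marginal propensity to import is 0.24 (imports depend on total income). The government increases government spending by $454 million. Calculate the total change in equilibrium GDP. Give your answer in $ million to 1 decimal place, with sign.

Expenditure multiplier = 1/(1 − c(1−t) + m) = 1/(1 − 0.62×0.75 + 0.24) = 1/0.775 ≈ 1.29.
ΔY = k × ΔG = (+$454 million) / 0.775 ≈ +$585.8 million.

+$585.8 million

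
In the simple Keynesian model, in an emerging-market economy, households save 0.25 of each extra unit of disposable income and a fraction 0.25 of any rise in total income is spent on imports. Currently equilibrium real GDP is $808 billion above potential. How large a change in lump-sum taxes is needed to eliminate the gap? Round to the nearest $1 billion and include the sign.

MPC = 1 − MPS = 1 − 0.25 = 0.75.
Spending multiplier = 1/(1 − c + m) = 1/(1 − 0.75 + 0.25) = 1/0.5 = 2.
Tax multiplier = −c·k = −0.75/0.5 = −1.5. Need ΔY = −$808 billion, so ΔT = ΔY/(−c·k) = −(−$808 billion) × 0.5 / 0.75 ≈ +$539 billion.
The government should raise lump-sum taxes by $539 billion.

+$539 billion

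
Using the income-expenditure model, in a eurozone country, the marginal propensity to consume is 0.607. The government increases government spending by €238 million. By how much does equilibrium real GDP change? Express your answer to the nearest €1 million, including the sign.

+€606 million

Expenditure multiplier = 1/(1 − MPC) = 1/(1 − 0.607) = 1/0.393 ≈ 2.545.
ΔY = k × ΔG = (+€238 million) / 0.393 ≈ +€606 million.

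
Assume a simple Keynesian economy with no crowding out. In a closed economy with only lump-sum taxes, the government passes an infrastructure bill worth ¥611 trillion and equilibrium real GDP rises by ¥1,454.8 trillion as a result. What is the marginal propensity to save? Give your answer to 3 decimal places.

0.420

Implied spending multiplier k = ΔY/ΔG = 1,454.8/611 ≈ 2.381.
Since k = 1/(1 − MPC), MPC = 1 − 1/k = 1 − ΔG/ΔY = 1 − 611/1,454.8 ≈ 0.580.
MPS = 1 − MPC = 0.420.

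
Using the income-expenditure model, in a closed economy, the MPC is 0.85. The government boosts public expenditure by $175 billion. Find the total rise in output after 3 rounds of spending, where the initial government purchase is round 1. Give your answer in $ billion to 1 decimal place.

$450.2 billion

Round 1 adds ΔG = $175 billion; each later round is MPC = 0.85 times the previous.
After 3 rounds: 175 + 148.75 + 126.4375 = ΔG·(1 − c^3)/(1 − c) = 175 × (1 − 0.614125)/0.15 ≈ $450.2 billion.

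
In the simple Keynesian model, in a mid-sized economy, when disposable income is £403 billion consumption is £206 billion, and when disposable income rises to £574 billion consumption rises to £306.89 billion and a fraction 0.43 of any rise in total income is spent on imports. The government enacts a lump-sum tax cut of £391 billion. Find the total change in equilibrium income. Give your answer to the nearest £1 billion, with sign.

MPC = ΔC/ΔYd = (306.89 − 206)/(574 − 403) = 100.89/171 = 0.59.
A lump-sum tax change of −£391 billion shifts disposable income by +£391 billion; first-round consumption changes by −c × ΔT = −0.59 × (−£391 billion) = +£230.69 billion.
Expenditure multiplier = 1/(1 − c + m) = 1/(1 − 0.59 + 0.43) = 1/0.84 ≈ 1.19.
The tax multiplier is −c × k ≈ −0.702, so ΔY = k × (−c·ΔT) = (+£230.69 billion) / 0.84 ≈ +£275 billion.

+£275 billion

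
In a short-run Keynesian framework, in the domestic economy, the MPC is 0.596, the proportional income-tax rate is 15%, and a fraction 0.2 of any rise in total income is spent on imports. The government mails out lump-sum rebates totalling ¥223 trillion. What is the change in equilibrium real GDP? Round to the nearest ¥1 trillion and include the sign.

A lump-sum tax change of −¥223 trillion shifts disposable income by +¥223 trillion; first-round consumption changes by −c × ΔT = −0.596 × (−¥223 trillion) = +¥132.908 trillion.
Expenditure multiplier = 1/(1 − c(1−t) + m) = 1/(1 − 0.596×0.85 + 0.2) = 1/0.6934 ≈ 1.442.
The tax multiplier is −c × k ≈ −0.86, so ΔY = k × (−c·ΔT) = (+¥132.908 trillion) / 0.6934 ≈ +¥192 trillion.

+¥192 trillion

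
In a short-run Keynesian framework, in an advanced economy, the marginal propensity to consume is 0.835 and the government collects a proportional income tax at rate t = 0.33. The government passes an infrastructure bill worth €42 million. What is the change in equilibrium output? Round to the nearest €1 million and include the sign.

+€95 million

Expenditure multiplier = 1/(1 − c(1−t)) = 1/(1 − 0.835×0.67) = 1/0.44055 ≈ 2.27.
ΔY = k × ΔG = (+€42 million) / 0.44055 ≈ +€95 million.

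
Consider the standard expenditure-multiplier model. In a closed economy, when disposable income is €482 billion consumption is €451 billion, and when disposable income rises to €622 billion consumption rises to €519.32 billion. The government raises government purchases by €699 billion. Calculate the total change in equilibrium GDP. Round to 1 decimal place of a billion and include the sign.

MPC = ΔC/ΔYd = (519.32 − 451)/(622 − 482) = 68.32/140 = 0.488.
Government-spending multiplier = 1/(1 − MPC) = 1/(1 − 0.488) = 1/0.512 ≈ 1.953.
ΔY = k × ΔG = (+€699 billion) / 0.512 ≈ +€1,365.2 billion.

+€1,365.2 billion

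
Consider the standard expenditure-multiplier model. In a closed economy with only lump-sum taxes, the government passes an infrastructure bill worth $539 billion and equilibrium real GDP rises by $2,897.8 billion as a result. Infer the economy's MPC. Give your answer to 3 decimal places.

0.814

Implied spending multiplier k = ΔY/ΔG = 2,897.8/539 ≈ 5.3763.
Since k = 1/(1 − MPC), MPC = 1 − 1/k = 1 − ΔG/ΔY = 1 − 539/2,897.8 ≈ 0.814.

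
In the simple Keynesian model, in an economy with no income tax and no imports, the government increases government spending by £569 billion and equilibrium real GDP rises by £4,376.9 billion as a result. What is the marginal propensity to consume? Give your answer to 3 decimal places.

Implied spending multiplier k = ΔY/ΔG = 4,376.9/569 ≈ 7.6923.
Since k = 1/(1 − MPC), MPC = 1 − 1/k = 1 − ΔG/ΔY = 1 − 569/4,376.9 ≈ 0.870.

0.870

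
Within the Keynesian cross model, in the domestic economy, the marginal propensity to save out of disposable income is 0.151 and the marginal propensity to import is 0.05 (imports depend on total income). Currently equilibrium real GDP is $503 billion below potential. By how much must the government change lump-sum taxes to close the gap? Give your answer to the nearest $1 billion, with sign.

−$119 billion

MPC = 1 − MPS = 1 − 0.151 = 0.849.
Spending multiplier = 1/(1 − c + m) = 1/(1 − 0.849 + 0.05) = 1/0.201 ≈ 4.975.
Tax multiplier = −c·k = −0.849/0.201 ≈ −4.224. Need ΔY = +$503 billion, so ΔT = ΔY/(−c·k) = −(+$503 billion) × 0.201 / 0.849 ≈ −$119 billion.
The government should cut lump-sum taxes by $119 billion.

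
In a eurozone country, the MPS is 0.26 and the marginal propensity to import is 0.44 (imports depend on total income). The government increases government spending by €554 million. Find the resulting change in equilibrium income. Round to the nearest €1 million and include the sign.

MPC = 1 − MPS = 1 − 0.26 = 0.74.
Spending multiplier = 1/(1 − c + m) = 1/(1 − 0.74 + 0.44) = 1/0.7 ≈ 1.429.
ΔY = k × ΔG = (+€554 million) / 0.7 ≈ +€791 million.

+€791 million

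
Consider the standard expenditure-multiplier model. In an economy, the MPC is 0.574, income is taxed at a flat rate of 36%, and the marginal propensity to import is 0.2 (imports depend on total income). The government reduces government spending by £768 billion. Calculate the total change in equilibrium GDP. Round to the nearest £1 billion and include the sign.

Government-spending multiplier = 1/(1 − c(1−t) + m) = 1/(1 − 0.574×0.64 + 0.2) = 1/0.83264 ≈ 1.201.
ΔY = k × ΔG = (−£768 billion) / 0.83264 ≈ −£922 billion.

−£922 billion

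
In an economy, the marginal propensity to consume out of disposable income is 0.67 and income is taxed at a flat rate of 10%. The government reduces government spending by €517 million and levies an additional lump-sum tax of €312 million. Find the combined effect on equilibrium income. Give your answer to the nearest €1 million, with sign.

−€1,829 million

Expenditure multiplier = 1/(1 − c(1−t)) = 1/(1 − 0.67×0.9) = 1/0.397 ≈ 2.519.
ΔG contributes k·ΔG = (−€517 million) / 0.397 ≈ −€1,302.3 million.
ΔT of +€312 million changes first-round spending by −c·ΔT = −€209.04 million, contributing k·(−c·ΔT) = (−€209.04 million) / 0.397 ≈ −€526.5 million.
Net ΔY = k(ΔG − c·ΔT) = (−€726.04 million) / 0.397 ≈ −€1,829 million.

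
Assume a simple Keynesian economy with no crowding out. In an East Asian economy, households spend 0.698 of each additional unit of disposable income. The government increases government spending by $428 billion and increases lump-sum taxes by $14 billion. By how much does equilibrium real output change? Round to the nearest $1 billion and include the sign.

Expenditure multiplier = 1/(1 − MPC) = 1/(1 − 0.698) = 1/0.302 ≈ 3.311.
ΔG contributes k·ΔG = (+$428 billion) / 0.302 ≈ +$1,417.2 billion.
ΔT of +$14 billion changes first-round spending by −c·ΔT = −$9.772 billion, contributing k·(−c·ΔT) = (−$9.772 billion) / 0.302 ≈ −$32.4 billion.
Net ΔY = k(ΔG − c·ΔT) = (+$418.228 billion) / 0.302 ≈ +$1,385 billion.

+$1,385 billion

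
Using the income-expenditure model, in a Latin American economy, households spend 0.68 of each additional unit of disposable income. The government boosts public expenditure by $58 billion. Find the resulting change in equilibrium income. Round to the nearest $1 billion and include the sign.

+$181 billion

Expenditure multiplier = 1/(1 − MPC) = 1/(1 − 0.68) = 1/0.32 = 3.125.
ΔY = k × ΔG = (+$58 billion) / 0.32 ≈ +$181 billion.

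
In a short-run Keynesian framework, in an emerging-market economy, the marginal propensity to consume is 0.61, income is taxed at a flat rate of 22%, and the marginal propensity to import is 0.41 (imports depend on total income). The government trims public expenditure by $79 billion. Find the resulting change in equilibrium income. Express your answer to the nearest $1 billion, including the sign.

−$85 billion

Spending multiplier = 1/(1 − c(1−t) + m) = 1/(1 − 0.61×0.78 + 0.41) = 1/0.9342 ≈ 1.07.
ΔY = k × ΔG = (−$79 billion) / 0.9342 ≈ −$85 billion.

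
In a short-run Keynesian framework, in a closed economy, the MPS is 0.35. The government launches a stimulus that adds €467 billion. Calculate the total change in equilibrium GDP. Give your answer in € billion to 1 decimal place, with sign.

+€1,334.3 billion

MPC = 1 − MPS = 1 − 0.35 = 0.65.
Spending multiplier = 1/(1 − MPC) = 1/(1 − 0.65) = 1/0.35 ≈ 2.857.
ΔY = k × ΔG = (+€467 billion) / 0.35 ≈ +€1,334.3 billion.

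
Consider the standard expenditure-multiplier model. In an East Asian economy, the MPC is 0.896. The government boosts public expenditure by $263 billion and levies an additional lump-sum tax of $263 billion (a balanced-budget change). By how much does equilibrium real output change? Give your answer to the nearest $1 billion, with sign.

+$263 billion

Expenditure multiplier = 1/(1 − MPC) = 1/(1 − 0.896) = 1/0.104 ≈ 9.615.
ΔG contributes k·ΔG = (+$263 billion) / 0.104 ≈ +$2,528.8 billion.
ΔT of +$263 billion changes first-round spending by −c·ΔT = −$235.648 billion, contributing k·(−c·ΔT) = (−$235.648 billion) / 0.104 ≈ −$2,265.8 billion.
With ΔG = ΔT and no other leakages, the balanced-budget multiplier is 1, so ΔY = ΔG = +$263 billion.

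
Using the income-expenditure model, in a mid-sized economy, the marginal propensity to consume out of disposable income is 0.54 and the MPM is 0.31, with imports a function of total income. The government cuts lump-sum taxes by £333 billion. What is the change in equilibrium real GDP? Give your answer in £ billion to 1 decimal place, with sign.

+£233.5 billion

A lump-sum tax change of −£333 billion shifts disposable income by +£333 billion; first-round consumption changes by −c × ΔT = −0.54 × (−£333 billion) = +£179.82 billion.
Expenditure multiplier = 1/(1 − c + m) = 1/(1 − 0.54 + 0.31) = 1/0.77 ≈ 1.299.
The tax multiplier is −c × k ≈ −0.701, so ΔY = k × (−c·ΔT) = (+£179.82 billion) / 0.77 ≈ +£233.5 billion.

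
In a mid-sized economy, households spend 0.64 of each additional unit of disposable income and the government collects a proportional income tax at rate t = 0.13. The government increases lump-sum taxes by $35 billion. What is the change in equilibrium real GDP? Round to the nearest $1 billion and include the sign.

A lump-sum tax change of +$35 billion shifts disposable income by −$35 billion; first-round consumption changes by −c × ΔT = −0.64 × (+$35 billion) = −$22.4 billion.
Expenditure multiplier = 1/(1 − c(1−t)) = 1/(1 − 0.64×0.87) = 1/0.4432 ≈ 2.256.
The tax multiplier is −c × k ≈ −1.444, so ΔY = k × (−c·ΔT) = (−$22.4 billion) / 0.4432 ≈ −$51 billion.

−$51 billion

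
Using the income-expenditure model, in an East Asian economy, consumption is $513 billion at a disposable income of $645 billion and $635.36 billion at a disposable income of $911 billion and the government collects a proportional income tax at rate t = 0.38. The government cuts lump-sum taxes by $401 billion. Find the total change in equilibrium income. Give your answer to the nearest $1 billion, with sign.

MPC = ΔC/ΔYd = (635.36 − 513)/(911 − 645) = 122.36/266 = 0.46.
A lump-sum tax change of −$401 billion shifts disposable income by +$401 billion; first-round consumption changes by −c × ΔT = −0.46 × (−$401 billion) = +$184.46 billion.
Expenditure multiplier = 1/(1 − c(1−t)) = 1/(1 − 0.46×0.62) = 1/0.7148 ≈ 1.399.
The tax multiplier is −c × k ≈ −0.644, so ΔY = k × (−c·ΔT) = (+$184.46 billion) / 0.7148 ≈ +$258 billion.

+$258 billion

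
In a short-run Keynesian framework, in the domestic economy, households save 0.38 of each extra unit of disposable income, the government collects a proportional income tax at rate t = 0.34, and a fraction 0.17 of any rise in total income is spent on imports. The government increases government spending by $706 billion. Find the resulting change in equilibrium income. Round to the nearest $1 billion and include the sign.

MPC = 1 − MPS = 1 − 0.38 = 0.62.
Expenditure multiplier = 1/(1 − c(1−t) + m) = 1/(1 − 0.62×0.66 + 0.17) = 1/0.7608 ≈ 1.314.
ΔY = k × ΔG = (+$706 billion) / 0.7608 ≈ +$928 billion.

+$928 billion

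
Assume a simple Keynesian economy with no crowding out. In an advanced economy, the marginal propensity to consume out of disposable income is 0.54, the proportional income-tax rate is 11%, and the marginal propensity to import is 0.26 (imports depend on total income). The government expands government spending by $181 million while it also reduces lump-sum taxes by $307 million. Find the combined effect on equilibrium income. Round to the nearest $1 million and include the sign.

Expenditure multiplier = 1/(1 − c(1−t) + m) = 1/(1 − 0.54×0.89 + 0.26) = 1/0.7794 ≈ 1.283.
ΔG contributes k·ΔG = (+$181 million) / 0.7794 ≈ +$232.2 million.
ΔT of −$307 million changes first-round spending by −c·ΔT = +$165.78 million, contributing k·(−c·ΔT) = (+$165.78 million) / 0.7794 ≈ +$212.7 million.
Net ΔY = k(ΔG − c·ΔT) = (+$346.78 million) / 0.7794 ≈ +$445 million.

+$445 million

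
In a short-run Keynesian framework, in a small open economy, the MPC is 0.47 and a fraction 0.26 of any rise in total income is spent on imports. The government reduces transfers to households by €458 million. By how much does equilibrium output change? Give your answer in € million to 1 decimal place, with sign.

−€272.5 million

The transfer change shifts disposable income by −€458 million, so first-round consumption changes by c·ΔTR = 0.47 × (−€458 million) = −€215.26 million.
Expenditure multiplier = 1/(1 − c + m) = 1/(1 − 0.47 + 0.26) = 1/0.79 ≈ 1.266.
The transfer multiplier is c × k ≈ 0.595, so ΔY = k × (c·ΔTR) = (−€215.26 million) / 0.79 ≈ −€272.5 million.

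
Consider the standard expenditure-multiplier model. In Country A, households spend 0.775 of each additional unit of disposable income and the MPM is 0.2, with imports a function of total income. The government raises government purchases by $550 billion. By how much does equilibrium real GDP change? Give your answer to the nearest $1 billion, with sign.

Government-spending multiplier = 1/(1 − c + m) = 1/(1 − 0.775 + 0.2) = 1/0.425 ≈ 2.353.
ΔY = k × ΔG = (+$550 billion) / 0.425 ≈ +$1,294 billion.

+$1,294 billion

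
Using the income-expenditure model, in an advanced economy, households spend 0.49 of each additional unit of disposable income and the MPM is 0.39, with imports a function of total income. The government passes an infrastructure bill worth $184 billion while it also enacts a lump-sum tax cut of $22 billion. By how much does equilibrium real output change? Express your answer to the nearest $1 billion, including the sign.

Expenditure multiplier = 1/(1 − c + m) = 1/(1 − 0.49 + 0.39) = 1/0.9 ≈ 1.111.
ΔG contributes k·ΔG = (+$184 billion) / 0.9 ≈ +$204.4 billion.
ΔT of −$22 billion changes first-round spending by −c·ΔT = +$10.78 billion, contributing k·(−c·ΔT) = (+$10.78 billion) / 0.9 ≈ +$12 billion.
Net ΔY = k(ΔG − c·ΔT) = (+$194.78 billion) / 0.9 ≈ +$216 billion.

+$216 billion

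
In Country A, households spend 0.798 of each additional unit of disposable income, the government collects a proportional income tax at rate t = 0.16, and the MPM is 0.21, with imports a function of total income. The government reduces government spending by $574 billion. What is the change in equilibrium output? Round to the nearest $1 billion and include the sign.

−$1,064 billion

Expenditure multiplier = 1/(1 − c(1−t) + m) = 1/(1 − 0.798×0.84 + 0.21) = 1/0.53968 ≈ 1.853.
ΔY = k × ΔG = (−$574 billion) / 0.53968 ≈ −$1,064 billion.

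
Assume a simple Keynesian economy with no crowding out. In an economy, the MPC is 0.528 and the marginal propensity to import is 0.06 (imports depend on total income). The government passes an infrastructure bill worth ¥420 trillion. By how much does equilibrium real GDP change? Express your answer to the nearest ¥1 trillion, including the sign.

+¥789 trillion

Spending multiplier = 1/(1 − c + m) = 1/(1 − 0.528 + 0.06) = 1/0.532 ≈ 1.88.
ΔY = k × ΔG = (+¥420 trillion) / 0.532 ≈ +¥789 trillion.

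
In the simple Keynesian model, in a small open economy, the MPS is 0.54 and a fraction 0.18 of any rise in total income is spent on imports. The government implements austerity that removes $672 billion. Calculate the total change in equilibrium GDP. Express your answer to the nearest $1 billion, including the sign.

−$933 billion

MPC = 1 − MPS = 1 − 0.54 = 0.46.
Expenditure multiplier = 1/(1 − c + m) = 1/(1 − 0.46 + 0.18) = 1/0.72 ≈ 1.389.
ΔY = k × ΔG = (−$672 billion) / 0.72 ≈ −$933 billion.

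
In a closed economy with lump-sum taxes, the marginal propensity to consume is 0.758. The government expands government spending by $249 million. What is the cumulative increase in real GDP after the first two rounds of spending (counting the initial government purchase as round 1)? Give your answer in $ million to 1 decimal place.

$437.7 million

Round 1 adds ΔG = $249 million; each later round is MPC = 0.758 times the previous.
After 2 rounds: 249 + 188.742 = ΔG·(1 − c^2)/(1 − c) = 249 × (1 − 0.574564)/0.242 ≈ $437.7 million.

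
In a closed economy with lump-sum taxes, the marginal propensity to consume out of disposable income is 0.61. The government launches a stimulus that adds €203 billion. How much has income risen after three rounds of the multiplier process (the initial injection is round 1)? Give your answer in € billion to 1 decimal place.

€402.4 billion

Round 1 adds ΔG = €203 billion; each later round is MPC = 0.61 times the previous.
After 3 rounds: 203 + 123.83 + 75.5363 = ΔG·(1 − c^3)/(1 − c) = 203 × (1 − 0.226981)/0.39 ≈ €402.4 billion.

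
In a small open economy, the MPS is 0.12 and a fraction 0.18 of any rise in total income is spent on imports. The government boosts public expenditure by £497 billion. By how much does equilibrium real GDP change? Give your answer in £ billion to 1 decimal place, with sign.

+£1,656.7 billion

MPC = 1 − MPS = 1 − 0.12 = 0.88.
Spending multiplier = 1/(1 − c + m) = 1/(1 − 0.88 + 0.18) = 1/0.3 ≈ 3.333.
ΔY = k × ΔG = (+£497 billion) / 0.3 ≈ +£1,656.7 billion.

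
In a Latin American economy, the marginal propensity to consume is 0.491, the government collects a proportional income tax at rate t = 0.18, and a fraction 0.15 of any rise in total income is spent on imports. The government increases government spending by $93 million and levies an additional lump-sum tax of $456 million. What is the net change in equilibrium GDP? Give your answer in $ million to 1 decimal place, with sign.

Expenditure multiplier = 1/(1 − c(1−t) + m) = 1/(1 − 0.491×0.82 + 0.15) = 1/0.74738 ≈ 1.338.
ΔG contributes k·ΔG = (+$93 million) / 0.74738 ≈ +$124.4 million.
ΔT of +$456 million changes first-round spending by −c·ΔT = −$223.896 million, contributing k·(−c·ΔT) = (−$223.896 million) / 0.74738 ≈ −$299.6 million.
Net ΔY = k(ΔG − c·ΔT) = (−$130.896 million) / 0.74738 ≈ −$175.1 million.

−$175.1 million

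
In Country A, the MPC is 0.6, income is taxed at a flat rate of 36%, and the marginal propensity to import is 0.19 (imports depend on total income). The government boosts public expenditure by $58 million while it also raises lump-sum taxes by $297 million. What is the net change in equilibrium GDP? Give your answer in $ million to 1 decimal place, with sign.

−$149.1 million

Expenditure multiplier = 1/(1 − c(1−t) + m) = 1/(1 − 0.6×0.64 + 0.19) = 1/0.806 ≈ 1.241.
ΔG contributes k·ΔG = (+$58 million) / 0.806 ≈ +$72 million.
ΔT of +$297 million changes first-round spending by −c·ΔT = −$178.2 million, contributing k·(−c·ΔT) = (−$178.2 million) / 0.806 ≈ −$221.1 million.
Net ΔY = k(ΔG − c·ΔT) = (−$120.2 million) / 0.806 ≈ −$149.1 million.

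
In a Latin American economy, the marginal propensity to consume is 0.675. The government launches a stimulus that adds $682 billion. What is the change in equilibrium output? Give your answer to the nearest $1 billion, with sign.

Government-spending multiplier = 1/(1 − MPC) = 1/(1 − 0.675) = 1/0.325 ≈ 3.077.
ΔY = k × ΔG = (+$682 billion) / 0.325 ≈ +$2,098 billion.

+$2,098 billion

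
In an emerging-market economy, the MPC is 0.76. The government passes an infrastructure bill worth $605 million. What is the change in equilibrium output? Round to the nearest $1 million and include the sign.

+$2,521 million

Spending multiplier = 1/(1 − MPC) = 1/(1 − 0.76) = 1/0.24 ≈ 4.167.
ΔY = k × ΔG = (+$605 million) / 0.24 ≈ +$2,521 million.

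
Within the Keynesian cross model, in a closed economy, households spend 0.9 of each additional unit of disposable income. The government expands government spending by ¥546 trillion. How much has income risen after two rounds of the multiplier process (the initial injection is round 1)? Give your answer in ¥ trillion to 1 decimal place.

¥1,037.4 trillion

Round 1 adds ΔG = ¥546 trillion; each later round is MPC = 0.9 times the previous.
After 2 rounds: 546 + 491.4 = ΔG·(1 − c^2)/(1 − c) = 546 × (1 − 0.81)/0.1 = ¥1,037.4 trillion.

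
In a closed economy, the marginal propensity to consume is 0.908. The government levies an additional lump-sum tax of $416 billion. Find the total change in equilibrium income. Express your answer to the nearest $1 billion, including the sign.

−$4,106 billion

A lump-sum tax change of +$416 billion shifts disposable income by −$416 billion; first-round consumption changes by −c × ΔT = −0.908 × (+$416 billion) = −$377.728 billion.
Expenditure multiplier = 1/(1 − MPC) = 1/(1 − 0.908) = 1/0.092 ≈ 10.87.
The tax multiplier is −c × k ≈ −9.87, so ΔY = k × (−c·ΔT) = (−$377.728 billion) / 0.092 ≈ −$4,106 billion.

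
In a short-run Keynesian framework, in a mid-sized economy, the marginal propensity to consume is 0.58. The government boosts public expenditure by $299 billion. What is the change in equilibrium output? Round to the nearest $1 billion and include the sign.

Spending multiplier = 1/(1 − MPC) = 1/(1 − 0.58) = 1/0.42 ≈ 2.381.
ΔY = k × ΔG = (+$299 billion) / 0.42 ≈ +$712 billion.

+$712 billion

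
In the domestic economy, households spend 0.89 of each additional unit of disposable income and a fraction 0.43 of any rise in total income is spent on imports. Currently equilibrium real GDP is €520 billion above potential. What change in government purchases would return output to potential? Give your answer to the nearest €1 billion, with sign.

−€281 billion

Spending multiplier = 1/(1 − c + m) = 1/(1 − 0.89 + 0.43) = 1/0.54 ≈ 1.852.
Need ΔY = −€520 billion, so ΔG = ΔY/k = (−€520 billion) × 0.54 ≈ −€281 billion.
The government should cut government purchases by €281 billion.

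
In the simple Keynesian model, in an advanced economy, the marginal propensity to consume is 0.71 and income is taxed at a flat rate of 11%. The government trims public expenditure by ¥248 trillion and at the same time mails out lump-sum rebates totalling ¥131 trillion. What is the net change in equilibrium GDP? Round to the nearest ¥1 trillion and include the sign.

Expenditure multiplier = 1/(1 − c(1−t)) = 1/(1 − 0.71×0.89) = 1/0.3681 ≈ 2.717.
ΔG contributes k·ΔG = (−¥248 trillion) / 0.3681 ≈ −¥673.7 trillion.
ΔT of −¥131 trillion changes first-round spending by −c·ΔT = +¥93.01 trillion, contributing k·(−c·ΔT) = (+¥93.01 trillion) / 0.3681 ≈ +¥252.7 trillion.
Net ΔY = k(ΔG − c·ΔT) = (−¥154.99 trillion) / 0.3681 ≈ −¥421 trillion.

−¥421 trillion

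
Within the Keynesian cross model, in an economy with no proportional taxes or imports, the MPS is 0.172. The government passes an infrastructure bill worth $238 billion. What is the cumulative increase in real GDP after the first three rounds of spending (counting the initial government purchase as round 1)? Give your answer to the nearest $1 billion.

MPC = 1 − MPS = 1 − 0.172 = 0.828.
Round 1 adds ΔG = $238 billion; each later round is MPC = 0.828 times the previous.
After 3 rounds: 238 + 197.064 + 163.168992 = ΔG·(1 − c^3)/(1 − c) = 238 × (1 − 0.567663552)/0.172 ≈ $598 billion.

$598 billion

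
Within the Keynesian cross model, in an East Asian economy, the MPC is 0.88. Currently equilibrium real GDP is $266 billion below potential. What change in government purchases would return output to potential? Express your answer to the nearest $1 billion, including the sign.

Spending multiplier = 1/(1 − MPC) = 1/(1 − 0.88) = 1/0.12 ≈ 8.333.
Need ΔY = +$266 billion, so ΔG = ΔY/k = (+$266 billion) × 0.12 ≈ +$32 billion.
The government should increase government purchases by $32 billion.

+$32 billion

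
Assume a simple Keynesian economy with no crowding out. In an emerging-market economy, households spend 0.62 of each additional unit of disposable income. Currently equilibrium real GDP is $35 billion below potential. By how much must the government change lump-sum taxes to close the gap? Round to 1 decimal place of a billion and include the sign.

−$21.5 billion

Spending multiplier = 1/(1 − MPC) = 1/(1 − 0.62) = 1/0.38 ≈ 2.632.
Tax multiplier = −c·k = −0.62/0.38 ≈ −1.632. Need ΔY = +$35 billion, so ΔT = ΔY/(−c·k) = −(+$35 billion) × 0.38 / 0.62 ≈ −$21.5 billion.
The government should cut lump-sum taxes by $21.5 billion.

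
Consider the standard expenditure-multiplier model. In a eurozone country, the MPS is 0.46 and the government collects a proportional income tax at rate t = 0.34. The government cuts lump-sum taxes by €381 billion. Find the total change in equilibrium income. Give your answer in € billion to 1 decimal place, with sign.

+€319.7 billion

MPC = 1 − MPS = 1 − 0.46 = 0.54.
A lump-sum tax change of −€381 billion shifts disposable income by +€381 billion; first-round consumption changes by −c × ΔT = −0.54 × (−€381 billion) = +€205.74 billion.
Expenditure multiplier = 1/(1 − c(1−t)) = 1/(1 − 0.54×0.66) = 1/0.6436 ≈ 1.554.
The tax multiplier is −c × k ≈ −0.839, so ΔY = k × (−c·ΔT) = (+€205.74 billion) / 0.6436 ≈ +€319.7 billion.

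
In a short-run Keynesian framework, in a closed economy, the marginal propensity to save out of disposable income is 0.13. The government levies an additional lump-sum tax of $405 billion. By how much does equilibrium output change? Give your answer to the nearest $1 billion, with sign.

−$2,710 billion

MPC = 1 − MPS = 1 − 0.13 = 0.87.
A lump-sum tax change of +$405 billion shifts disposable income by −$405 billion; first-round consumption changes by −c × ΔT = −0.87 × (+$405 billion) = −$352.35 billion.
Expenditure multiplier = 1/(1 − MPC) = 1/(1 − 0.87) = 1/0.13 ≈ 7.692.
The tax multiplier is −c × k ≈ −6.692, so ΔY = k × (−c·ΔT) = (−$352.35 billion) / 0.13 ≈ −$2,710 billion.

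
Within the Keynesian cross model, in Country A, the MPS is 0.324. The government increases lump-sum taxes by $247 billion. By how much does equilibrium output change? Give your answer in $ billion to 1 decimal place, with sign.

MPC = 1 − MPS = 1 − 0.324 = 0.676.
A lump-sum tax change of +$247 billion shifts disposable income by −$247 billion; first-round consumption changes by −c × ΔT = −0.676 × (+$247 billion) = −$166.972 billion.
Expenditure multiplier = 1/(1 − MPC) = 1/(1 − 0.676) = 1/0.324 ≈ 3.086.
The tax multiplier is −c × k ≈ −2.086, so ΔY = k × (−c·ΔT) = (−$166.972 billion) / 0.324 ≈ −$515.3 billion.

−$515.3 billion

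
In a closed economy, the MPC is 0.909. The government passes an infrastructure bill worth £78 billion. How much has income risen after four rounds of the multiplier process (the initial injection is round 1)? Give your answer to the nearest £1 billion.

Round 1 adds ΔG = £78 billion; each later round is MPC = 0.909 times the previous.
After 4 rounds: 78 + 70.902 + 64.449918 + 58.584975462 = ΔG·(1 − c^4)/(1 − c) = 78 × (1 − 0.682740290961)/0.091 ≈ £272 billion.

£272 billion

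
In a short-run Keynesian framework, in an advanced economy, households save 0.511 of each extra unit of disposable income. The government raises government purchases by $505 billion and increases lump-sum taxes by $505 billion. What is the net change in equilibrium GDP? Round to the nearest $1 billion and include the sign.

+$505 billion

MPC = 1 − MPS = 1 − 0.511 = 0.489.
Expenditure multiplier = 1/(1 − MPC) = 1/(1 − 0.489) = 1/0.511 ≈ 1.957.
ΔG contributes k·ΔG = (+$505 billion) / 0.511 ≈ +$988.3 billion.
ΔT of +$505 billion changes first-round spending by −c·ΔT = −$246.945 billion, contributing k·(−c·ΔT) = (−$246.945 billion) / 0.511 ≈ −$483.3 billion.
With ΔG = ΔT and no other leakages, the balanced-budget multiplier is 1, so ΔY = ΔG = +$505 billion.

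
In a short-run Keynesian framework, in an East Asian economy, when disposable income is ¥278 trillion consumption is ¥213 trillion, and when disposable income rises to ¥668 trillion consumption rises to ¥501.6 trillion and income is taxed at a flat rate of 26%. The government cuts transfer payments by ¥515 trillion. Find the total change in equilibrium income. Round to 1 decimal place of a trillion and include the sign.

−¥842.4 trillion

MPC = ΔC/ΔYd = (501.6 − 213)/(668 − 278) = 288.6/390 = 0.74.
The transfer change shifts disposable income by −¥515 trillion, so first-round consumption changes by c·ΔTR = 0.74 × (−¥515 trillion) = −¥381.1 trillion.
Expenditure multiplier = 1/(1 − c(1−t)) = 1/(1 − 0.74×0.74) = 1/0.4524 ≈ 2.21.
The transfer multiplier is c × k ≈ 1.636, so ΔY = k × (c·ΔTR) = (−¥381.1 trillion) / 0.4524 ≈ −¥842.4 trillion.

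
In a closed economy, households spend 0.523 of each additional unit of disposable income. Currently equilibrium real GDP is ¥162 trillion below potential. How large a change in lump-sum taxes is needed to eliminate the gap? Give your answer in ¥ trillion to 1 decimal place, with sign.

−¥147.8 trillion

Spending multiplier = 1/(1 − MPC) = 1/(1 − 0.523) = 1/0.477 ≈ 2.096.
Tax multiplier = −c·k = −0.523/0.477 ≈ −1.096. Need ΔY = +¥162 trillion, so ΔT = ΔY/(−c·k) = −(+¥162 trillion) × 0.477 / 0.523 ≈ −¥147.8 trillion.
The government should cut lump-sum taxes by ¥147.8 trillion.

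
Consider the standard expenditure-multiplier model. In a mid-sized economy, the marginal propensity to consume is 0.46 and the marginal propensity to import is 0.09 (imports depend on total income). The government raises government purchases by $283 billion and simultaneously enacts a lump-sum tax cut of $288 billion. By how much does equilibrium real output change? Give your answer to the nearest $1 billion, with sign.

+$659 billion

Expenditure multiplier = 1/(1 − c + m) = 1/(1 − 0.46 + 0.09) = 1/0.63 ≈ 1.587.
ΔG contributes k·ΔG = (+$283 billion) / 0.63 ≈ +$449.2 billion.
ΔT of −$288 billion changes first-round spending by −c·ΔT = +$132.48 billion, contributing k·(−c·ΔT) = (+$132.48 billion) / 0.63 ≈ +$210.3 billion.
Net ΔY = k(ΔG − c·ΔT) = (+$415.48 billion) / 0.63 ≈ +$659 billion.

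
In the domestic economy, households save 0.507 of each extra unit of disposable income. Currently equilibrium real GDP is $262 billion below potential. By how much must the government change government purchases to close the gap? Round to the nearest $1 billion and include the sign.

MPC = 1 − MPS = 1 − 0.507 = 0.493.
Spending multiplier = 1/(1 − MPC) = 1/(1 − 0.493) = 1/0.507 ≈ 1.972.
Need ΔY = +$262 billion, so ΔG = ΔY/k = (+$262 billion) × 0.507 ≈ +$133 billion.
The government should increase government purchases by $133 billion.

+$133 billion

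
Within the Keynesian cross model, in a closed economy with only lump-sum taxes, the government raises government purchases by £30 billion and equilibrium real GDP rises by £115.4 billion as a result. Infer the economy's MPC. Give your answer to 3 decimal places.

Implied spending multiplier k = ΔY/ΔG = 115.4/30 ≈ 3.8467.
Since k = 1/(1 − MPC), MPC = 1 − 1/k = 1 − ΔG/ΔY = 1 − 30/115.4 ≈ 0.740.

0.740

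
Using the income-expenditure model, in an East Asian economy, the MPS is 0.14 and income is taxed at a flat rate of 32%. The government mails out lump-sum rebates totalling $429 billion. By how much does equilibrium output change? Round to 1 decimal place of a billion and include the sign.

+$888.6 billion

MPC = 1 − MPS = 1 − 0.14 = 0.86.
A lump-sum tax change of −$429 billion shifts disposable income by +$429 billion; first-round consumption changes by −c × ΔT = −0.86 × (−$429 billion) = +$368.94 billion.
Expenditure multiplier = 1/(1 − c(1−t)) = 1/(1 − 0.86×0.68) = 1/0.4152 ≈ 2.408.
The tax multiplier is −c × k ≈ −2.071, so ΔY = k × (−c·ΔT) = (+$368.94 billion) / 0.4152 ≈ +$888.6 billion.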